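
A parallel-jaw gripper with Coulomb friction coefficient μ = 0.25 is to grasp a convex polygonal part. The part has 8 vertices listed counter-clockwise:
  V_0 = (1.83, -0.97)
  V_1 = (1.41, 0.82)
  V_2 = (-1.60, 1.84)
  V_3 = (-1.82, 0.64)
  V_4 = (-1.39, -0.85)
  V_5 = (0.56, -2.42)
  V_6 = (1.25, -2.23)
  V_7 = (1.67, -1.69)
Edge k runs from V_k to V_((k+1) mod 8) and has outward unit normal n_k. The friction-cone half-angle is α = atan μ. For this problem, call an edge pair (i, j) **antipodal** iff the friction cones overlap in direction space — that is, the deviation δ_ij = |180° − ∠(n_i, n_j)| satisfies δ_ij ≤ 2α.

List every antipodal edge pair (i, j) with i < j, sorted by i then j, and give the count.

α = atan 0.25 = 14.04°;  2α = 28.07°
n_0 = (+0.9736, +0.2284)
n_1 = (+0.3209, +0.9471)
n_2 = (-0.9836, +0.1803)
n_3 = (-0.9608, -0.2773)
n_4 = (-0.6271, -0.7789)
n_5 = (+0.2655, -0.9641)
n_6 = (+0.7894, -0.6139)
n_7 = (+0.9762, -0.2169)
  (0,1): δ = 121.92°  ·
  (0,2): δ = 23.59°  ✓
  (0,3): δ = 2.89°  ✓
  (0,4): δ = 37.96°  ·
  (0,5): δ = 92.19°  ·
  (0,6): δ = 128.92°  ·
  (0,7): δ = 154.27°  ·
  (1,2): δ = 81.67°  ·
  (1,3): δ = 55.18°  ·
  (1,4): δ = 20.12°  ✓
  (1,5): δ = 34.12°  ·
  (1,6): δ = 70.85°  ·
  (1,7): δ = 96.19°  ·
  (2,3): δ = 153.51°  ·
  (2,4): δ = 118.45°  ·
  (2,5): δ = 64.22°  ·
  (2,6): δ = 27.49°  ✓
  (2,7): δ = 2.14°  ✓
  (3,4): δ = 144.94°  ·
  (3,5): δ = 90.70°  ·
  (3,6): δ = 53.97°  ·
  (3,7): δ = 28.63°  ·
  (4,5): δ = 125.77°  ·
  (4,6): δ = 89.04°  ·
  (4,7): δ = 63.69°  ·
  (5,6): δ = 143.27°  ·
  (5,7): δ = 117.92°  ·
  (6,7): δ = 154.65°  ·
antipodal pairs: 5

count = 5; pairs: (0,2), (0,3), (1,4), (2,6), (2,7)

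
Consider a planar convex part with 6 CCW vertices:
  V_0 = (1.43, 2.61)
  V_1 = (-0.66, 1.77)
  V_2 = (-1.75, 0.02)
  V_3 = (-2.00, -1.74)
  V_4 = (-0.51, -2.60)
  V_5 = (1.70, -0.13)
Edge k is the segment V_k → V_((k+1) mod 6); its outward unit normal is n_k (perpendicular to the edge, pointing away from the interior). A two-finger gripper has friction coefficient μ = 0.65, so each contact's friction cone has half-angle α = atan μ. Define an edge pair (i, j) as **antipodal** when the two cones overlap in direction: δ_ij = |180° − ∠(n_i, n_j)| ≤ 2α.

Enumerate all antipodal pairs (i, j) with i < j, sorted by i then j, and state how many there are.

α = atan 0.65 = 33.02°;  2α = 66.05°
n_0 = (-0.3729, +0.9279)
n_1 = (-0.8488, +0.5287)
n_2 = (-0.9901, +0.1406)
n_3 = (-0.4999, -0.8661)
n_4 = (+0.7452, -0.6668)
n_5 = (+0.9952, +0.0981)
  (0,1): δ = 143.81°  ·
  (0,2): δ = 119.98°  ·
  (0,3): δ = 51.89°  ✓
  (0,4): δ = 26.28°  ✓
  (0,5): δ = 73.73°  ·
  (1,2): δ = 156.17°  ·
  (1,3): δ = 88.08°  ·
  (1,4): δ = 9.90°  ✓
  (1,5): δ = 37.54°  ✓
  (2,3): δ = 111.91°  ·
  (2,4): δ = 33.74°  ✓
  (2,5): δ = 13.71°  ✓
  (3,4): δ = 101.83°  ·
  (3,5): δ = 54.38°  ✓
  (4,5): δ = 132.55°  ·
antipodal pairs: 7

count = 7; pairs: (0,3), (0,4), (1,4), (1,5), (2,4), (2,5), (3,5)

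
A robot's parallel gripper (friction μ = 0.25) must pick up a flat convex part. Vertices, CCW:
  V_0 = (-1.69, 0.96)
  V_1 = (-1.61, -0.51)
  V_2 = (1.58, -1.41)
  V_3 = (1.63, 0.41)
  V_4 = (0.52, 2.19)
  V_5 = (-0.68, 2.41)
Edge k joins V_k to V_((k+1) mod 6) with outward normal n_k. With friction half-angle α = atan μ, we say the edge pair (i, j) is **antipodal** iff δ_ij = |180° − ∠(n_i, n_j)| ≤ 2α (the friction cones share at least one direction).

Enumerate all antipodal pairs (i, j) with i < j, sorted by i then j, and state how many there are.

α = atan 0.25 = 14.04°;  2α = 28.07°
n_0 = (-0.9985, -0.0543)
n_1 = (-0.2715, -0.9624)
n_2 = (+0.9996, -0.0275)
n_3 = (+0.8485, +0.5291)
n_4 = (+0.1803, +0.9836)
n_5 = (-0.8206, +0.5716)
  (0,1): δ = 108.87°  ·
  (0,2): δ = 4.69°  ✓
  (0,3): δ = 28.83°  ·
  (0,4): δ = 76.50°  ·
  (0,5): δ = 142.03°  ·
  (1,2): δ = 75.82°  ·
  (1,3): δ = 42.30°  ·
  (1,4): δ = 5.37°  ✓
  (1,5): δ = 70.90°  ·
  (2,3): δ = 146.48°  ·
  (2,4): δ = 98.82°  ·
  (2,5): δ = 33.29°  ·
  (3,4): δ = 132.34°  ·
  (3,5): δ = 66.81°  ·
  (4,5): δ = 114.47°  ·
antipodal pairs: 2

count = 2; pairs: (0,2), (1,4)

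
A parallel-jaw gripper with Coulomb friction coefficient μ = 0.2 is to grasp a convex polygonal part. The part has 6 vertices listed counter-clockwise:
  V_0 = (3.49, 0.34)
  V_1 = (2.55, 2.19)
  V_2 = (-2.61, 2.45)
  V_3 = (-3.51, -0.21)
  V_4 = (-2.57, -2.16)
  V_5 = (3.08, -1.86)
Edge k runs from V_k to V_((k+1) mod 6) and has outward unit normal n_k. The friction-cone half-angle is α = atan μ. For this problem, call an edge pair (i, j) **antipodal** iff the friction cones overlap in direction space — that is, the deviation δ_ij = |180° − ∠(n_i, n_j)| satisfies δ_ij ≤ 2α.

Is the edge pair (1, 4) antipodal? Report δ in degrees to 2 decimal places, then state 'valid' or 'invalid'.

δ = 5.92°, valid

α = atan 0.2 = 11.31°;  2α = 22.62°
edge 1: e_1 = (-5.16, +0.26);  n_1 = (+0.0503, +0.9987)
edge 4: e_4 = (+5.65, +0.30);  n_4 = (+0.0530, -0.9986)
∠(n_1, n_4) = 174.08°
δ = |180° − 174.08°| = 5.92°
5.92° ≤ 2α = 22.62°  →  valid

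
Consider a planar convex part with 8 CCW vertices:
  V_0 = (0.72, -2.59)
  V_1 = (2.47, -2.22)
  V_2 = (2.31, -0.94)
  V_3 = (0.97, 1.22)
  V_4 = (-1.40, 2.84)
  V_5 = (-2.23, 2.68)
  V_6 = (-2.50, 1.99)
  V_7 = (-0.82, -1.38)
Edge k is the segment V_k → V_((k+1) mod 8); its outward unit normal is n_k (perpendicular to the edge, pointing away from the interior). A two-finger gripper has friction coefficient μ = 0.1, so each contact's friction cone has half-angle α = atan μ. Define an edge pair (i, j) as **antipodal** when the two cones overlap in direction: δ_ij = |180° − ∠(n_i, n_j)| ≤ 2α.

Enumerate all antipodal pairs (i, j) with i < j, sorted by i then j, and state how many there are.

α = atan 0.1 = 5.71°;  2α = 11.42°
n_0 = (+0.2069, -0.9784)
n_1 = (+0.9923, +0.1240)
n_2 = (+0.8498, +0.5272)
n_3 = (+0.5643, +0.8256)
n_4 = (-0.1893, +0.9819)
n_5 = (-0.9312, +0.3644)
n_6 = (-0.8950, -0.4462)
n_7 = (-0.6178, -0.7863)
  (0,1): δ = 94.81°  ·
  (0,2): δ = 70.12°  ·
  (0,3): δ = 46.29°  ·
  (0,4): δ = 1.03°  ✓
  (0,5): δ = 56.69°  ·
  (0,6): δ = 104.56°  ·
  (0,7): δ = 129.90°  ·
  (1,2): δ = 155.31°  ·
  (1,3): δ = 131.48°  ·
  (1,4): δ = 86.21°  ·
  (1,5): δ = 28.50°  ·
  (1,6): δ = 19.37°  ·
  (1,7): δ = 44.72°  ·
  (2,3): δ = 156.17°  ·
  (2,4): δ = 110.90°  ·
  (2,5): δ = 53.18°  ·
  (2,6): δ = 5.32°  ✓
  (2,7): δ = 20.03°  ·
  (3,4): δ = 134.73°  ·
  (3,5): δ = 77.02°  ·
  (3,6): δ = 29.15°  ·
  (3,7): δ = 3.80°  ✓
  (4,5): δ = 122.28°  ·
  (4,6): δ = 74.41°  ·
  (4,7): δ = 49.07°  ·
  (5,6): δ = 132.13°  ·
  (5,7): δ = 106.79°  ·
  (6,7): δ = 154.65°  ·
antipodal pairs: 3

count = 3; pairs: (0,4), (2,6), (3,7)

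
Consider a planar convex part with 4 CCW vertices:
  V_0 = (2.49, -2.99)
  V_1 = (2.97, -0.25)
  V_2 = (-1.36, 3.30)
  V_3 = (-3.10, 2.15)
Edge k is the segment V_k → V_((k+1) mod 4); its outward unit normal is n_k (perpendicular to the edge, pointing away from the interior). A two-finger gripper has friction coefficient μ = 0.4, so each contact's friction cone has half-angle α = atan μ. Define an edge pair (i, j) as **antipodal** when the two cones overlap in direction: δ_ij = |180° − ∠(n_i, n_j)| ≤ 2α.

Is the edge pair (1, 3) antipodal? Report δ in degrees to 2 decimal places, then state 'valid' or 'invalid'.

α = atan 0.4 = 21.80°;  2α = 43.60°
edge 1: e_1 = (-4.33, +3.55);  n_1 = (+0.6340, +0.7733)
edge 3: e_3 = (+5.59, -5.14);  n_3 = (-0.6769, -0.7361)
∠(n_1, n_3) = 176.75°
δ = |180° − 176.75°| = 3.25°
3.25° ≤ 2α = 43.60°  →  valid

δ = 3.25°, valid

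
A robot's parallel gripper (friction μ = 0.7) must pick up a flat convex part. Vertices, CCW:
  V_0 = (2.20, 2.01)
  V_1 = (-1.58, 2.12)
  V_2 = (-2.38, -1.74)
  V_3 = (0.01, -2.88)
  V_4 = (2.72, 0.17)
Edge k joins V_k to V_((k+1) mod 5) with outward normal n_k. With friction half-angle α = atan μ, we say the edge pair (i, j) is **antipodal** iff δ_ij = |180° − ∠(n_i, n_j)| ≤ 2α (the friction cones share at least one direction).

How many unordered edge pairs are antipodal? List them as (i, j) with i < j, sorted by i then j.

count = 5; pairs: (0,2), (0,3), (1,3), (1,4), (2,4)

α = atan 0.7 = 34.99°;  2α = 69.98°
n_0 = (+0.0291, +0.9996)
n_1 = (-0.9792, +0.2029)
n_2 = (-0.4305, -0.9026)
n_3 = (+0.7475, -0.6642)
n_4 = (+0.9623, +0.2720)
  (0,1): δ = 100.04°  ·
  (0,2): δ = 23.83°  ✓
  (0,3): δ = 50.04°  ✓
  (0,4): δ = 107.45°  ·
  (1,2): δ = 103.79°  ·
  (1,3): δ = 29.91°  ✓
  (1,4): δ = 27.49°  ✓
  (2,3): δ = 106.12°  ·
  (2,4): δ = 48.72°  ✓
  (3,4): δ = 122.60°  ·
antipodal pairs: 5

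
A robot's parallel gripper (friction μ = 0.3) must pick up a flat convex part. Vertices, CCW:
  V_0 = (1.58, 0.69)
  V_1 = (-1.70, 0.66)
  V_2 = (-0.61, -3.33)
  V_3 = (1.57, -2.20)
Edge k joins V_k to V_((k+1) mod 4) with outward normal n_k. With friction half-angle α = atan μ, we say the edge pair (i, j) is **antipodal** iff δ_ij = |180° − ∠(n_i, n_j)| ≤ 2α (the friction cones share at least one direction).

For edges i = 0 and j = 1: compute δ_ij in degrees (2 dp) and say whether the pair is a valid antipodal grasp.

α = atan 0.3 = 16.70°;  2α = 33.40°
edge 0: e_0 = (-3.28, -0.03);  n_0 = (-0.0091, +1.0000)
edge 1: e_1 = (+1.09, -3.99);  n_1 = (-0.9647, -0.2635)
∠(n_0, n_1) = 104.76°
δ = |180° − 104.76°| = 75.24°
75.24° > 2α = 33.40°  →  invalid

δ = 75.24°, invalid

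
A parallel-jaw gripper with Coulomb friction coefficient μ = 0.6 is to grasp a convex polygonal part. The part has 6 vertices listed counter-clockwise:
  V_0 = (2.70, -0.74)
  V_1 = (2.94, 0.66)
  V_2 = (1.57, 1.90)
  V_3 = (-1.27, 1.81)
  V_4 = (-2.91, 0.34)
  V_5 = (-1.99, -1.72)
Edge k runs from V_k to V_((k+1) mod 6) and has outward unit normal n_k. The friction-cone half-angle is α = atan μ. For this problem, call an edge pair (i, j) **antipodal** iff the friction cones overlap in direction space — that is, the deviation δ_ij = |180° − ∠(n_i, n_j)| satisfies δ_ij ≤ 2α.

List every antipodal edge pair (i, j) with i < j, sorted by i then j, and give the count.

count = 6; pairs: (0,3), (0,4), (1,4), (1,5), (2,5), (3,5)

α = atan 0.6 = 30.96°;  2α = 61.93°
n_0 = (+0.9856, -0.1690)
n_1 = (+0.6711, +0.7414)
n_2 = (-0.0317, +0.9995)
n_3 = (-0.6675, +0.7446)
n_4 = (-0.9131, -0.4078)
n_5 = (+0.2045, -0.9789)
  (0,1): δ = 122.42°  ·
  (0,2): δ = 78.46°  ·
  (0,3): δ = 38.40°  ✓
  (0,4): δ = 33.79°  ✓
  (0,5): δ = 111.53°  ·
  (1,2): δ = 136.04°  ·
  (1,3): δ = 95.98°  ·
  (1,4): δ = 23.79°  ✓
  (1,5): δ = 53.95°  ✓
  (2,3): δ = 139.94°  ·
  (2,4): δ = 67.75°  ·
  (2,5): δ = 9.99°  ✓
  (3,4): δ = 107.81°  ·
  (3,5): δ = 30.07°  ✓
  (4,5): δ = 102.26°  ·
antipodal pairs: 6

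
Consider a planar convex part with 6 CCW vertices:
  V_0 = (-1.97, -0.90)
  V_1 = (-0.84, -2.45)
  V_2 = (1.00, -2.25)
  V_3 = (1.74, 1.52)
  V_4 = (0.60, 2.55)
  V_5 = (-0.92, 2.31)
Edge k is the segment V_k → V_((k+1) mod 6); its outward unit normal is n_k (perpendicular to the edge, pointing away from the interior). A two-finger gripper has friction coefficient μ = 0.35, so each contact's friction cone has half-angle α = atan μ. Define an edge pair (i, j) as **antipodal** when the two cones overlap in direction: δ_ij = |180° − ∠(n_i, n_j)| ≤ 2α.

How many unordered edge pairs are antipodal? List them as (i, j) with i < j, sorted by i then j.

α = atan 0.35 = 19.29°;  2α = 38.58°
n_0 = (-0.8081, -0.5891)
n_1 = (+0.1081, -0.9941)
n_2 = (+0.9813, -0.1926)
n_3 = (+0.6704, +0.7420)
n_4 = (-0.1560, +0.9878)
n_5 = (-0.9504, +0.3109)
  (0,1): δ = 119.89°  ·
  (0,2): δ = 47.20°  ·
  (0,3): δ = 11.81°  ✓
  (0,4): δ = 62.88°  ·
  (0,5): δ = 125.79°  ·
  (1,2): δ = 107.31°  ·
  (1,3): δ = 48.30°  ·
  (1,4): δ = 2.77°  ✓
  (1,5): δ = 65.68°  ·
  (2,3): δ = 120.99°  ·
  (2,4): δ = 69.92°  ·
  (2,5): δ = 7.01°  ✓
  (3,4): δ = 128.93°  ·
  (3,5): δ = 66.01°  ·
  (4,5): δ = 117.09°  ·
antipodal pairs: 3

count = 3; pairs: (0,3), (1,4), (2,5)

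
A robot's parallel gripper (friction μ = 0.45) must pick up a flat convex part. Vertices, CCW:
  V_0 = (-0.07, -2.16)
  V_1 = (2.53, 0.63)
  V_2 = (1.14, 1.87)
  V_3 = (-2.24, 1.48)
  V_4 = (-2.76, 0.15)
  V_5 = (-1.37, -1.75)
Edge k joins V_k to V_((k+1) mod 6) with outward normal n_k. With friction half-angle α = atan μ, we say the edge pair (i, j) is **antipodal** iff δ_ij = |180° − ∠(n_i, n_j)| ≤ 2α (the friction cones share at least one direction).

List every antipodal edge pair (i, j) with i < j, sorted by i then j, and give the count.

α = atan 0.45 = 24.23°;  2α = 48.46°
n_0 = (+0.7316, -0.6818)
n_1 = (+0.6657, +0.7462)
n_2 = (-0.1146, +0.9934)
n_3 = (-0.9313, +0.3641)
n_4 = (-0.8071, -0.5904)
n_5 = (-0.3008, -0.9537)
  (0,1): δ = 88.75°  ·
  (0,2): δ = 40.44°  ✓
  (0,3): δ = 21.63°  ✓
  (0,4): δ = 79.17°  ·
  (0,5): δ = 115.48°  ·
  (1,2): δ = 131.68°  ·
  (1,3): δ = 69.62°  ·
  (1,4): δ = 12.08°  ✓
  (1,5): δ = 24.23°  ✓
  (2,3): δ = 117.94°  ·
  (2,4): δ = 60.39°  ·
  (2,5): δ = 24.09°  ✓
  (3,4): δ = 122.46°  ·
  (3,5): δ = 86.15°  ·
  (4,5): δ = 143.69°  ·
antipodal pairs: 5

count = 5; pairs: (0,2), (0,3), (1,4), (1,5), (2,5)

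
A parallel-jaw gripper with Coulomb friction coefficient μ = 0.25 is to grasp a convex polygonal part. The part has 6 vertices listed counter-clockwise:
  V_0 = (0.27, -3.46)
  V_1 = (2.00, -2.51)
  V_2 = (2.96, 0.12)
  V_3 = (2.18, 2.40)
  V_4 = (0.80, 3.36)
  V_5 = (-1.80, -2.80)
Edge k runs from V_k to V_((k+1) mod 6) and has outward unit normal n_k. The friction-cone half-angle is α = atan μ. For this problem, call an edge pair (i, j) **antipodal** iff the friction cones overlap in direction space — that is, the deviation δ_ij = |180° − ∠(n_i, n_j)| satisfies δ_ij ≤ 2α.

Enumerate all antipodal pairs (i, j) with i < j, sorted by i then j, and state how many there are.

count = 2; pairs: (1,4), (3,5)

α = atan 0.25 = 14.04°;  2α = 28.07°
n_0 = (+0.4813, -0.8765)
n_1 = (+0.9394, -0.3429)
n_2 = (+0.9462, +0.3237)
n_3 = (+0.5711, +0.8209)
n_4 = (-0.9213, +0.3889)
n_5 = (-0.3038, -0.9527)
  (0,1): δ = 138.83°  ·
  (0,2): δ = 99.89°  ·
  (0,3): δ = 63.60°  ·
  (0,4): δ = 38.34°  ·
  (0,5): δ = 133.54°  ·
  (1,2): δ = 141.06°  ·
  (1,3): δ = 104.77°  ·
  (1,4): δ = 2.83°  ✓
  (1,5): δ = 92.37°  ·
  (2,3): δ = 143.71°  ·
  (2,4): δ = 41.77°  ·
  (2,5): δ = 53.43°  ·
  (3,4): δ = 78.06°  ·
  (3,5): δ = 17.14°  ✓
  (4,5): δ = 84.80°  ·
antipodal pairs: 2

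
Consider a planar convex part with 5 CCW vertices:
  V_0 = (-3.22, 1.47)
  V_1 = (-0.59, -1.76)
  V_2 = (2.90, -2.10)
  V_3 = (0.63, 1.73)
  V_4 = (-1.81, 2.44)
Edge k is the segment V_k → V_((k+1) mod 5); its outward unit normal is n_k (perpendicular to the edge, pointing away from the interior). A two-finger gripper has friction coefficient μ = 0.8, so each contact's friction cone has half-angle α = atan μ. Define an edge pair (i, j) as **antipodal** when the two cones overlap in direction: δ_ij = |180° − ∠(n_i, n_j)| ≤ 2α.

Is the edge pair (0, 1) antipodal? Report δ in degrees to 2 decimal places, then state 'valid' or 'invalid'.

δ = 134.72°, invalid

α = atan 0.8 = 38.66°;  2α = 77.32°
edge 0: e_0 = (+2.63, -3.23);  n_0 = (-0.7755, -0.6314)
edge 1: e_1 = (+3.49, -0.34);  n_1 = (-0.0970, -0.9953)
∠(n_0, n_1) = 45.28°
δ = |180° − 45.28°| = 134.72°
134.72° > 2α = 77.32°  →  invalid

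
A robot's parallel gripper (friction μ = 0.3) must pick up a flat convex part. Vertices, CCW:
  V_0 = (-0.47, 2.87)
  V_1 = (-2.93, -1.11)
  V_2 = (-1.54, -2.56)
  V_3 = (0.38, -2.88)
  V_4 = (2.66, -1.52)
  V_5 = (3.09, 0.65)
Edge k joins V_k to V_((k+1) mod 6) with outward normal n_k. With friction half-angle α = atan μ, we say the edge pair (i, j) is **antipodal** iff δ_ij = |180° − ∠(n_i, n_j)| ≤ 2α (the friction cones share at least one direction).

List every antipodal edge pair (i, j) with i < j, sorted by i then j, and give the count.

count = 4; pairs: (0,3), (0,4), (1,5), (2,5)

α = atan 0.3 = 16.70°;  2α = 33.40°
n_0 = (-0.8506, +0.5258)
n_1 = (-0.7219, -0.6920)
n_2 = (-0.1644, -0.9864)
n_3 = (+0.5123, -0.8588)
n_4 = (+0.9809, -0.1944)
n_5 = (+0.5291, +0.8485)
  (0,1): δ = 104.49°  ·
  (0,2): δ = 67.74°  ·
  (0,3): δ = 27.46°  ✓
  (0,4): δ = 20.51°  ✓
  (0,5): δ = 89.77°  ·
  (1,2): δ = 143.25°  ·
  (1,3): δ = 102.97°  ·
  (1,4): δ = 55.00°  ·
  (1,5): δ = 14.26°  ✓
  (2,3): δ = 139.72°  ·
  (2,4): δ = 91.75°  ·
  (2,5): δ = 22.49°  ✓
  (3,4): δ = 132.02°  ·
  (3,5): δ = 62.76°  ·
  (4,5): δ = 110.74°  ·
antipodal pairs: 4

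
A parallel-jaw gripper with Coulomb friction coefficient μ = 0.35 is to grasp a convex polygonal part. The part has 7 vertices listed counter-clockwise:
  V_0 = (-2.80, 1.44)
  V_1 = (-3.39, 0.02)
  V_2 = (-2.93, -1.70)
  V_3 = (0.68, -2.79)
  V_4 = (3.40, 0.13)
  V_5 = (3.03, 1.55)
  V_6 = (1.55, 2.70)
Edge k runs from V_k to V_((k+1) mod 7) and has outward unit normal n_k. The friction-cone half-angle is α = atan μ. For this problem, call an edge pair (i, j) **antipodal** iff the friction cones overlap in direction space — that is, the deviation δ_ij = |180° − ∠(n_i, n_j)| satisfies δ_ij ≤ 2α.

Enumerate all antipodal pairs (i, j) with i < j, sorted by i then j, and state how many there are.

count = 7; pairs: (0,3), (0,4), (1,4), (1,5), (2,5), (2,6), (3,6)

α = atan 0.35 = 19.29°;  2α = 38.58°
n_0 = (-0.9235, +0.3837)
n_1 = (-0.9660, -0.2584)
n_2 = (-0.2891, -0.9573)
n_3 = (+0.7317, -0.6816)
n_4 = (+0.9677, +0.2521)
n_5 = (+0.6136, +0.7896)
n_6 = (-0.2782, +0.9605)
  (0,1): δ = 142.46°  ·
  (0,2): δ = 84.24°  ·
  (0,3): δ = 20.41°  ✓
  (0,4): δ = 37.17°  ✓
  (0,5): δ = 74.71°  ·
  (0,6): δ = 128.72°  ·
  (1,2): δ = 121.77°  ·
  (1,3): δ = 57.94°  ·
  (1,4): δ = 0.37°  ✓
  (1,5): δ = 37.18°  ✓
  (1,6): δ = 91.18°  ·
  (2,3): δ = 116.17°  ·
  (2,4): δ = 58.59°  ·
  (2,5): δ = 21.05°  ✓
  (2,6): δ = 32.96°  ✓
  (3,4): δ = 122.43°  ·
  (3,5): δ = 84.88°  ·
  (3,6): δ = 30.88°  ✓
  (4,5): δ = 142.45°  ·
  (4,6): δ = 88.45°  ·
  (5,6): δ = 126.00°  ·
antipodal pairs: 7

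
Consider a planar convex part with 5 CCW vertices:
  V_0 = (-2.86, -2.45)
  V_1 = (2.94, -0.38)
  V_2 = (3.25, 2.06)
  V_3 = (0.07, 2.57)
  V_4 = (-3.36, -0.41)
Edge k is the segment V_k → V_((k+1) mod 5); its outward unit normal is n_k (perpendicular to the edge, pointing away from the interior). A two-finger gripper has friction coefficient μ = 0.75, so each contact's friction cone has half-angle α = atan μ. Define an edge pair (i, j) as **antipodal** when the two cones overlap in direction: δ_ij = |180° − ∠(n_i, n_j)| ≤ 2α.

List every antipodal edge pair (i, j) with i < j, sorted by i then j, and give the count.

α = atan 0.75 = 36.87°;  2α = 73.74°
n_0 = (+0.3361, -0.9418)
n_1 = (+0.9920, -0.1260)
n_2 = (+0.1584, +0.9874)
n_3 = (-0.6559, +0.7549)
n_4 = (-0.9713, -0.2381)
  (0,1): δ = 116.88°  ·
  (0,2): δ = 28.75°  ✓
  (0,3): δ = 21.34°  ✓
  (0,4): δ = 84.13°  ·
  (1,2): δ = 91.87°  ·
  (1,3): δ = 41.78°  ✓
  (1,4): δ = 21.01°  ✓
  (2,3): δ = 129.90°  ·
  (2,4): δ = 67.12°  ✓
  (3,4): δ = 117.21°  ·
antipodal pairs: 5

count = 5; pairs: (0,2), (0,3), (1,3), (1,4), (2,4)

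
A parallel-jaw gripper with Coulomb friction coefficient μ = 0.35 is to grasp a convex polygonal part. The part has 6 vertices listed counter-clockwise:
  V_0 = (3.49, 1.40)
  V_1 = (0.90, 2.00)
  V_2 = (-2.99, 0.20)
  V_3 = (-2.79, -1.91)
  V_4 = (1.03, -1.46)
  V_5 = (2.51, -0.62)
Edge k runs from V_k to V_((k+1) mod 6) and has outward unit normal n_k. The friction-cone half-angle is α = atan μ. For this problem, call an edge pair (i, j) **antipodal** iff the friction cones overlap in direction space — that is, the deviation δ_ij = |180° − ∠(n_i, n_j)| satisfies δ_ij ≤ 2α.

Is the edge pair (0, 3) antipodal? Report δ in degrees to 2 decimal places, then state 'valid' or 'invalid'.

δ = 19.76°, valid

α = atan 0.35 = 19.29°;  2α = 38.58°
edge 0: e_0 = (-2.59, +0.60);  n_0 = (+0.2257, +0.9742)
edge 3: e_3 = (+3.82, +0.45);  n_3 = (+0.1170, -0.9931)
∠(n_0, n_3) = 160.24°
δ = |180° − 160.24°| = 19.76°
19.76° ≤ 2α = 38.58°  →  valid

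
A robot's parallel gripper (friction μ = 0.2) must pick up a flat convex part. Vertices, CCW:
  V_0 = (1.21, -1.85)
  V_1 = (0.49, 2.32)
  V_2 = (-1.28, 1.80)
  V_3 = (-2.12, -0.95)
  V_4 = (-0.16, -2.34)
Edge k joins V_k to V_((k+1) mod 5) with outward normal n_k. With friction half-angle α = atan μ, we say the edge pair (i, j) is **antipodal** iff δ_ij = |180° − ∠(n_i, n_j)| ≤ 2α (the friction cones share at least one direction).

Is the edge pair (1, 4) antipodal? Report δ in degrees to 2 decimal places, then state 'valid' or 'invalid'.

δ = 3.31°, valid

α = atan 0.2 = 11.31°;  2α = 22.62°
edge 1: e_1 = (-1.77, -0.52);  n_1 = (-0.2819, +0.9595)
edge 4: e_4 = (+1.37, +0.49);  n_4 = (+0.3368, -0.9416)
∠(n_1, n_4) = 176.69°
δ = |180° − 176.69°| = 3.31°
3.31° ≤ 2α = 22.62°  →  valid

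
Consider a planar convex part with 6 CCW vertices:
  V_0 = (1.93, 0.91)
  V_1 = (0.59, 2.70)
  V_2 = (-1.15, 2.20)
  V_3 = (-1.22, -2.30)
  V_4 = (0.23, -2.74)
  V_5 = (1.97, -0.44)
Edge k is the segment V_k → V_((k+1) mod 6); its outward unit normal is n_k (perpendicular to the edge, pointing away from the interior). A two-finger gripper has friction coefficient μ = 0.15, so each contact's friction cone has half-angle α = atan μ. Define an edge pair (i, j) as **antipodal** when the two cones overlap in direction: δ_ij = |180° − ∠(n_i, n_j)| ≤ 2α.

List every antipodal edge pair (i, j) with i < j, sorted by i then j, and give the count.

count = 1; pairs: (2,5)

α = atan 0.15 = 8.53°;  2α = 17.06°
n_0 = (+0.8005, +0.5993)
n_1 = (-0.2762, +0.9611)
n_2 = (-0.9999, +0.0156)
n_3 = (-0.2904, -0.9569)
n_4 = (+0.7975, -0.6033)
n_5 = (+0.9996, +0.0296)
  (0,1): δ = 110.79°  ·
  (0,2): δ = 37.71°  ·
  (0,3): δ = 36.30°  ·
  (0,4): δ = 106.07°  ·
  (0,5): δ = 144.88°  ·
  (1,2): δ = 106.92°  ·
  (1,3): δ = 32.91°  ·
  (1,4): δ = 36.86°  ·
  (1,5): δ = 75.66°  ·
  (2,3): δ = 105.99°  ·
  (2,4): δ = 36.22°  ·
  (2,5): δ = 2.59°  ✓
  (3,4): δ = 110.23°  ·
  (3,5): δ = 71.42°  ·
  (4,5): δ = 141.19°  ·
antipodal pairs: 1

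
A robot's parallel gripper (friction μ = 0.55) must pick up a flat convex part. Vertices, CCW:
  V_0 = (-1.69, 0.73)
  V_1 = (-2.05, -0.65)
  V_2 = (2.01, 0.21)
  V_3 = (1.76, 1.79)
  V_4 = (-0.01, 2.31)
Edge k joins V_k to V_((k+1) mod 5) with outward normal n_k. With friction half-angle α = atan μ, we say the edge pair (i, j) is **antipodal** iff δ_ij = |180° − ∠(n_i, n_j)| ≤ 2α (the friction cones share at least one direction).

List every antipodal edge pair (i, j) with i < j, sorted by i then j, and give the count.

count = 4; pairs: (0,2), (1,3), (1,4), (2,4)

α = atan 0.55 = 28.81°;  2α = 57.62°
n_0 = (-0.9676, +0.2524)
n_1 = (+0.2072, -0.9783)
n_2 = (+0.9877, +0.1563)
n_3 = (+0.2819, +0.9595)
n_4 = (-0.6851, +0.7285)
  (0,1): δ = 63.42°  ·
  (0,2): δ = 23.61°  ✓
  (0,3): δ = 88.25°  ·
  (0,4): δ = 147.86°  ·
  (1,2): δ = 92.97°  ·
  (1,3): δ = 28.33°  ✓
  (1,4): δ = 31.28°  ✓
  (2,3): δ = 115.36°  ·
  (2,4): δ = 55.75°  ✓
  (3,4): δ = 120.38°  ·
antipodal pairs: 4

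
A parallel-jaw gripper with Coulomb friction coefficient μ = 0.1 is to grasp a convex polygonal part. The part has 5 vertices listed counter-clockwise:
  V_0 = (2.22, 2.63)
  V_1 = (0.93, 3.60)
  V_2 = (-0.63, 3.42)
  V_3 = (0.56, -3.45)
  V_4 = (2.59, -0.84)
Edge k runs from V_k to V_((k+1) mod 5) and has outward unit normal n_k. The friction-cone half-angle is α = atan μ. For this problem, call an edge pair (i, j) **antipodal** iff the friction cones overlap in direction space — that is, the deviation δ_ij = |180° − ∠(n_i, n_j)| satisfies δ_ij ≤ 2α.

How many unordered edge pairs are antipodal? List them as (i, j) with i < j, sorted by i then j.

count = 1; pairs: (2,4)

α = atan 0.1 = 5.71°;  2α = 11.42°
n_0 = (+0.6010, +0.7993)
n_1 = (-0.1146, +0.9934)
n_2 = (-0.9853, -0.1707)
n_3 = (+0.7894, -0.6139)
n_4 = (+0.9944, +0.1060)
  (0,1): δ = 136.48°  ·
  (0,2): δ = 43.23°  ·
  (0,3): δ = 89.07°  ·
  (0,4): δ = 133.03°  ·
  (1,2): δ = 86.75°  ·
  (1,3): δ = 45.54°  ·
  (1,4): δ = 89.50°  ·
  (2,3): δ = 47.70°  ·
  (2,4): δ = 3.74°  ✓
  (3,4): δ = 136.04°  ·
antipodal pairs: 1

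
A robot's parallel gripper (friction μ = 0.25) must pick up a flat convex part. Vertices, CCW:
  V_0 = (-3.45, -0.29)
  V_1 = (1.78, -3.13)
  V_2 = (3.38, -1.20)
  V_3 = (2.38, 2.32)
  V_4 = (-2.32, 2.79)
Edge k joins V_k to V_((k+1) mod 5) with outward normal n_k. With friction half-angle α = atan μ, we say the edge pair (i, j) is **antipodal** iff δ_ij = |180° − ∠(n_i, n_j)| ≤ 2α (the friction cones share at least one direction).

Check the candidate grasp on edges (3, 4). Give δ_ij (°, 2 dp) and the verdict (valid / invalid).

δ = 104.44°, invalid

α = atan 0.25 = 14.04°;  2α = 28.07°
edge 3: e_3 = (-4.70, +0.47);  n_3 = (+0.0995, +0.9950)
edge 4: e_4 = (-1.13, -3.08);  n_4 = (-0.9388, +0.3444)
∠(n_3, n_4) = 75.56°
δ = |180° − 75.56°| = 104.44°
104.44° > 2α = 28.07°  →  invalid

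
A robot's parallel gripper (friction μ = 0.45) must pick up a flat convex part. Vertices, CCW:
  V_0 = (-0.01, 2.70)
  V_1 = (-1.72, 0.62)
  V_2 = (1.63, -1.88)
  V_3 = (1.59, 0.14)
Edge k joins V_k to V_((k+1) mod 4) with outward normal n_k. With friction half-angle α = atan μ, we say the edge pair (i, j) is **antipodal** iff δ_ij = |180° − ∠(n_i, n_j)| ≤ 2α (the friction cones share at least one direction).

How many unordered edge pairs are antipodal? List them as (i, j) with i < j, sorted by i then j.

count = 2; pairs: (0,2), (1,3)

α = atan 0.45 = 24.23°;  2α = 48.46°
n_0 = (-0.7725, +0.6351)
n_1 = (-0.5981, -0.8014)
n_2 = (+0.9998, +0.0198)
n_3 = (+0.8480, +0.5300)
  (0,1): δ = 87.31°  ·
  (0,2): δ = 40.56°  ✓
  (0,3): δ = 71.43°  ·
  (1,2): δ = 52.13°  ·
  (1,3): δ = 21.26°  ✓
  (2,3): δ = 149.13°  ·
antipodal pairs: 2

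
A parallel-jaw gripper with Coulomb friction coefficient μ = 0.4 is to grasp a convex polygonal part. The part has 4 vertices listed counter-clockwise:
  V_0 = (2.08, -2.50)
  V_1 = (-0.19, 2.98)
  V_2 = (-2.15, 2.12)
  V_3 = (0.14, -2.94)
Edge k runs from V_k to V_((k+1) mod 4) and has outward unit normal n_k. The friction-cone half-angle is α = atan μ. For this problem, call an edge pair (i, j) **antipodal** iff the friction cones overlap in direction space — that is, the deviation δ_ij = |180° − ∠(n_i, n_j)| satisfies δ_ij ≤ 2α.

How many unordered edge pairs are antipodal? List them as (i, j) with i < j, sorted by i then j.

α = atan 0.4 = 21.80°;  2α = 43.60°
n_0 = (+0.9239, +0.3827)
n_1 = (-0.4018, +0.9157)
n_2 = (-0.9110, -0.4123)
n_3 = (+0.2212, -0.9752)
  (0,1): δ = 88.81°  ·
  (0,2): δ = 1.85°  ✓
  (0,3): δ = 80.28°  ·
  (1,2): δ = 89.34°  ·
  (1,3): δ = 10.91°  ✓
  (2,3): δ = 101.57°  ·
antipodal pairs: 2

count = 2; pairs: (0,2), (1,3)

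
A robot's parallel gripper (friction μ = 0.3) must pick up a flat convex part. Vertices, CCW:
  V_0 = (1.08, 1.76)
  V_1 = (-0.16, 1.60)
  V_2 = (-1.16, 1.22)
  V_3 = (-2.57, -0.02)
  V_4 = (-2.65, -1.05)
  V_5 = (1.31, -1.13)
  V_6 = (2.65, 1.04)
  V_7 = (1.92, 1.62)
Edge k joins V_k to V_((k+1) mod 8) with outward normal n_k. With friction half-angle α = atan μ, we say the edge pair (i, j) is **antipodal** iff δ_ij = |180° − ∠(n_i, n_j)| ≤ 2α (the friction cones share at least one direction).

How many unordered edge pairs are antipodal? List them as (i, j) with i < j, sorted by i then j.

α = atan 0.3 = 16.70°;  2α = 33.40°
n_0 = (-0.1280, +0.9918)
n_1 = (-0.3552, +0.9348)
n_2 = (-0.6604, +0.7509)
n_3 = (-0.9970, +0.0774)
n_4 = (-0.0202, -0.9998)
n_5 = (+0.8508, -0.5254)
n_6 = (+0.6221, +0.7830)
n_7 = (+0.1644, +0.9864)
  (0,1): δ = 166.55°  ·
  (0,2): δ = 146.02°  ·
  (0,3): δ = 101.79°  ·
  (0,4): δ = 8.51°  ✓
  (0,5): δ = 50.95°  ·
  (0,6): δ = 134.18°  ·
  (0,7): δ = 163.19°  ·
  (1,2): δ = 159.48°  ·
  (1,3): δ = 115.25°  ·
  (1,4): δ = 21.96°  ✓
  (1,5): δ = 37.50°  ·
  (1,6): δ = 120.73°  ·
  (1,7): δ = 149.73°  ·
  (2,3): δ = 135.77°  ·
  (2,4): δ = 42.49°  ·
  (2,5): δ = 16.97°  ✓
  (2,6): δ = 100.20°  ·
  (2,7): δ = 129.21°  ·
  (3,4): δ = 86.72°  ·
  (3,5): δ = 27.25°  ✓
  (3,6): δ = 55.97°  ·
  (3,7): δ = 84.98°  ·
  (4,5): δ = 120.54°  ·
  (4,6): δ = 37.31°  ·
  (4,7): δ = 8.30°  ✓
  (5,6): δ = 96.77°  ·
  (5,7): δ = 67.77°  ·
  (6,7): δ = 150.99°  ·
antipodal pairs: 5

count = 5; pairs: (0,4), (1,4), (2,5), (3,5), (4,7)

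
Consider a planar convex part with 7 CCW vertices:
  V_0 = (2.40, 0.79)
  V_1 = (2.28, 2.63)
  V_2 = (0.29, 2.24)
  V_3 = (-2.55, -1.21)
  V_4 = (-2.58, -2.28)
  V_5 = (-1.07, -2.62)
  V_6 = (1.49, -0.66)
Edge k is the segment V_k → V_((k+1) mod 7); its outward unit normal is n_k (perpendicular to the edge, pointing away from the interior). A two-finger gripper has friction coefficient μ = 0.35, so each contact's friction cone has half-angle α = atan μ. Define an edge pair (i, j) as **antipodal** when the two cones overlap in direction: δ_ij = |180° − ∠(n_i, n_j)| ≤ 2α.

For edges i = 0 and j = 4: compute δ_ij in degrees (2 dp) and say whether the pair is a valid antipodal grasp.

δ = 73.58°, invalid

α = atan 0.35 = 19.29°;  2α = 38.58°
edge 0: e_0 = (-0.12, +1.84);  n_0 = (+0.9979, +0.0651)
edge 4: e_4 = (+1.51, -0.34);  n_4 = (-0.2197, -0.9756)
∠(n_0, n_4) = 106.42°
δ = |180° − 106.42°| = 73.58°
73.58° > 2α = 38.58°  →  invalid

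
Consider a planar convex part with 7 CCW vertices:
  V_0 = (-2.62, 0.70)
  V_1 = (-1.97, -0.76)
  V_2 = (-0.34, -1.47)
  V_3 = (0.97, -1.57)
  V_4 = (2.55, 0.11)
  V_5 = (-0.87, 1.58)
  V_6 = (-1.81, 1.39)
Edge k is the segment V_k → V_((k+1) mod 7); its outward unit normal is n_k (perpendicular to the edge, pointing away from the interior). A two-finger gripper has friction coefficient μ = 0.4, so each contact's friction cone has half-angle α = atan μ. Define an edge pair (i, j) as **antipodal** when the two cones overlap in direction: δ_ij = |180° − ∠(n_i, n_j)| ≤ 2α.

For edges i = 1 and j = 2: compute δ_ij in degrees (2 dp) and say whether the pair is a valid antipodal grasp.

δ = 160.83°, invalid

α = atan 0.4 = 21.80°;  2α = 43.60°
edge 1: e_1 = (+1.63, -0.71);  n_1 = (-0.3993, -0.9168)
edge 2: e_2 = (+1.31, -0.10);  n_2 = (-0.0761, -0.9971)
∠(n_1, n_2) = 19.17°
δ = |180° − 19.17°| = 160.83°
160.83° > 2α = 43.60°  →  invalid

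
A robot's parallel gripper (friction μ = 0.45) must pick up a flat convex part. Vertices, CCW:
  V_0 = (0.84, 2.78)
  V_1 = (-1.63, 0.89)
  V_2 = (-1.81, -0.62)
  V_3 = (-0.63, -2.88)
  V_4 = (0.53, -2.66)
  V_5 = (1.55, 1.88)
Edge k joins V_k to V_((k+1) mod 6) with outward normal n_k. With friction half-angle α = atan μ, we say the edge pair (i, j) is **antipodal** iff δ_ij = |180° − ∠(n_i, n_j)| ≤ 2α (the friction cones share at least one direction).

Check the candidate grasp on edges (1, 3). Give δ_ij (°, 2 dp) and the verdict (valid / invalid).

δ = 72.46°, invalid

α = atan 0.45 = 24.23°;  2α = 48.46°
edge 1: e_1 = (-0.18, -1.51);  n_1 = (-0.9930, +0.1184)
edge 3: e_3 = (+1.16, +0.22);  n_3 = (+0.1863, -0.9825)
∠(n_1, n_3) = 107.54°
δ = |180° − 107.54°| = 72.46°
72.46° > 2α = 48.46°  →  invalid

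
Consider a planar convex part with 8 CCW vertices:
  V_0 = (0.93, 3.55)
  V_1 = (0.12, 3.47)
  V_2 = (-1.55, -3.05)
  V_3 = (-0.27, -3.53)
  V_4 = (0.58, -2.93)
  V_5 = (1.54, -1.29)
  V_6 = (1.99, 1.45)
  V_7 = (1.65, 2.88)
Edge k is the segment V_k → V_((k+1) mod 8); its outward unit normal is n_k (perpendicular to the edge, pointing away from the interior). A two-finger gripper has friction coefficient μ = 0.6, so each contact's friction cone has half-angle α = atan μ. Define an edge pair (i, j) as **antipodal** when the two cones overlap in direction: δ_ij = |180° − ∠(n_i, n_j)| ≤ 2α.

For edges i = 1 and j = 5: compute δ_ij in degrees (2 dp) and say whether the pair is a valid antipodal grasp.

δ = 5.04°, valid

α = atan 0.6 = 30.96°;  2α = 61.93°
edge 1: e_1 = (-1.67, -6.52);  n_1 = (-0.9687, +0.2481)
edge 5: e_5 = (+0.45, +2.74);  n_5 = (+0.9868, -0.1621)
∠(n_1, n_5) = 174.96°
δ = |180° − 174.96°| = 5.04°
5.04° ≤ 2α = 61.93°  →  valid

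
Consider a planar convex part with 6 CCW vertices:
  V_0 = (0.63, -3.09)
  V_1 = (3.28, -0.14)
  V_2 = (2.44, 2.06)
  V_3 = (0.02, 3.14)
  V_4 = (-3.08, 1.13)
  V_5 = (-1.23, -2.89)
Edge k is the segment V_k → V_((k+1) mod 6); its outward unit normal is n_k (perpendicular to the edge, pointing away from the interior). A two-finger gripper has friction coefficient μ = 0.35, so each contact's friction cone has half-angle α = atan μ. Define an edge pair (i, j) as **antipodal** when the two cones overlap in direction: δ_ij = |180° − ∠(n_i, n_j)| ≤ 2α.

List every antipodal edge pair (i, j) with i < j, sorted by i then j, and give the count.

α = atan 0.35 = 19.29°;  2α = 38.58°
n_0 = (+0.7439, -0.6683)
n_1 = (+0.9342, +0.3567)
n_2 = (+0.4075, +0.9132)
n_3 = (-0.5440, +0.8391)
n_4 = (-0.9084, -0.4181)
n_5 = (-0.1069, -0.9943)
  (0,1): δ = 117.17°  ·
  (0,2): δ = 72.12°  ·
  (0,3): δ = 15.11°  ✓
  (0,4): δ = 66.65°  ·
  (0,5): δ = 125.80°  ·
  (1,2): δ = 134.95°  ·
  (1,3): δ = 77.94°  ·
  (1,4): δ = 3.81°  ✓
  (1,5): δ = 62.96°  ·
  (2,3): δ = 122.99°  ·
  (2,4): δ = 41.24°  ·
  (2,5): δ = 17.91°  ✓
  (3,4): δ = 98.25°  ·
  (3,5): δ = 39.10°  ·
  (4,5): δ = 120.85°  ·
antipodal pairs: 3

count = 3; pairs: (0,3), (1,4), (2,5)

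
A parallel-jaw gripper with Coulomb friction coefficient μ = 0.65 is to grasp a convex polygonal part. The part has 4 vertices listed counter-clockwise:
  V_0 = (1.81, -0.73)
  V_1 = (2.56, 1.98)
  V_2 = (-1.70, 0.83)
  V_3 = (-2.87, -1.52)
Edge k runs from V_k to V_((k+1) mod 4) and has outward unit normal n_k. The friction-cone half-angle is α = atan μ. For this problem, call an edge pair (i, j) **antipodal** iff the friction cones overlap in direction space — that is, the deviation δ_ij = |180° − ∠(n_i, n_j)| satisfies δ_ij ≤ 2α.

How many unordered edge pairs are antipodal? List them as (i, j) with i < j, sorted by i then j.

α = atan 0.65 = 33.02°;  2α = 66.05°
n_0 = (+0.9638, -0.2667)
n_1 = (-0.2606, +0.9654)
n_2 = (-0.8952, +0.4457)
n_3 = (+0.1664, -0.9861)
  (0,1): δ = 59.42°  ✓
  (0,2): δ = 11.00°  ✓
  (0,3): δ = 115.05°  ·
  (1,2): δ = 131.57°  ·
  (1,3): δ = 5.53°  ✓
  (2,3): δ = 53.95°  ✓
antipodal pairs: 4

count = 4; pairs: (0,1), (0,2), (1,3), (2,3)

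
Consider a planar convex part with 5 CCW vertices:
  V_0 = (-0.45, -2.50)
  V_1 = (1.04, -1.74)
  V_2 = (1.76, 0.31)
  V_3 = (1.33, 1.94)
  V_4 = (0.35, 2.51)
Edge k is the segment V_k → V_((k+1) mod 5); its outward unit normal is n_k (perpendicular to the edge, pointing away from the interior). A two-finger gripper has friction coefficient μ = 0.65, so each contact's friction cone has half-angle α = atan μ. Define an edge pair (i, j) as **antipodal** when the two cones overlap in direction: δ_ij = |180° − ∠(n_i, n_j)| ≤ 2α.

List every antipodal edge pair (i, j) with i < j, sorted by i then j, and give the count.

α = atan 0.65 = 33.02°;  2α = 66.05°
n_0 = (+0.4544, -0.8908)
n_1 = (+0.9435, -0.3314)
n_2 = (+0.9669, +0.2551)
n_3 = (+0.5028, +0.8644)
n_4 = (-0.9875, +0.1577)
  (0,1): δ = 136.38°  ·
  (0,2): δ = 102.25°  ·
  (0,3): δ = 57.21°  ✓
  (0,4): δ = 53.90°  ✓
  (1,2): δ = 145.87°  ·
  (1,3): δ = 100.83°  ·
  (1,4): δ = 10.28°  ✓
  (2,3): δ = 134.96°  ·
  (2,4): δ = 23.85°  ✓
  (3,4): δ = 68.89°  ·
antipodal pairs: 4

count = 4; pairs: (0,3), (0,4), (1,4), (2,4)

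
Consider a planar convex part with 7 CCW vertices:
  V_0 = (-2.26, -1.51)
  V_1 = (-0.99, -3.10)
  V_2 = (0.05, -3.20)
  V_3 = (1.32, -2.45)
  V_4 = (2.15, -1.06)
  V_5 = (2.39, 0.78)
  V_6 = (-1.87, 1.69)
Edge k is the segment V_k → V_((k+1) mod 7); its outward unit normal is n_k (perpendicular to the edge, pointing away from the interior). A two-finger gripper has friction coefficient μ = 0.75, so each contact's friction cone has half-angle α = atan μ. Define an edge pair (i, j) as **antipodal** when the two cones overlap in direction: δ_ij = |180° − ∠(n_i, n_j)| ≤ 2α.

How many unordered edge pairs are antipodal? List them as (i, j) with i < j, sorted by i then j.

α = atan 0.75 = 36.87°;  2α = 73.74°
n_0 = (-0.7813, -0.6241)
n_1 = (-0.0957, -0.9954)
n_2 = (+0.5085, -0.8611)
n_3 = (+0.8586, -0.5127)
n_4 = (+0.9916, -0.1293)
n_5 = (+0.2089, +0.9779)
n_6 = (-0.9927, +0.1210)
  (0,1): δ = 134.11°  ·
  (0,2): δ = 98.05°  ·
  (0,3): δ = 69.46°  ✓
  (0,4): δ = 46.05°  ✓
  (0,5): δ = 39.33°  ✓
  (0,6): δ = 134.44°  ·
  (1,2): δ = 143.94°  ·
  (1,3): δ = 115.35°  ·
  (1,4): δ = 91.94°  ·
  (1,5): δ = 6.57°  ✓
  (1,6): δ = 88.54°  ·
  (2,3): δ = 151.41°  ·
  (2,4): δ = 128.00°  ·
  (2,5): δ = 42.62°  ✓
  (2,6): δ = 52.49°  ✓
  (3,4): δ = 156.59°  ·
  (3,5): δ = 71.22°  ✓
  (3,6): δ = 23.89°  ✓
  (4,5): δ = 94.63°  ·
  (4,6): δ = 0.48°  ✓
  (5,6): δ = 84.89°  ·
antipodal pairs: 9

count = 9; pairs: (0,3), (0,4), (0,5), (1,5), (2,5), (2,6), (3,5), (3,6), (4,6)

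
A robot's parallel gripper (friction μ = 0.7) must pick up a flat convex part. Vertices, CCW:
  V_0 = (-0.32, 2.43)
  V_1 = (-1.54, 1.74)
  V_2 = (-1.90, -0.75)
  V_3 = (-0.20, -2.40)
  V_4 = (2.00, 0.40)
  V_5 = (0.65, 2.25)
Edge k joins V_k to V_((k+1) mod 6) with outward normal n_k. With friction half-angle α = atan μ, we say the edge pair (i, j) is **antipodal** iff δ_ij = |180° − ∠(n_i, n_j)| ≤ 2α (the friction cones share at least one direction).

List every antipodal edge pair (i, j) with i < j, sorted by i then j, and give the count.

count = 6; pairs: (0,3), (1,3), (1,4), (2,4), (2,5), (3,5)

α = atan 0.7 = 34.99°;  2α = 69.98°
n_0 = (-0.4923, +0.8704)
n_1 = (-0.9897, +0.1431)
n_2 = (-0.6965, -0.7176)
n_3 = (+0.7863, -0.6178)
n_4 = (+0.8078, +0.5895)
n_5 = (+0.1825, +0.9832)
  (0,1): δ = 127.72°  ·
  (0,2): δ = 73.64°  ·
  (0,3): δ = 22.35°  ✓
  (0,4): δ = 96.63°  ·
  (0,5): δ = 140.00°  ·
  (1,2): δ = 125.92°  ·
  (1,3): δ = 29.93°  ✓
  (1,4): δ = 44.35°  ✓
  (1,5): δ = 87.71°  ·
  (2,3): δ = 84.01°  ·
  (2,4): δ = 9.74°  ✓
  (2,5): δ = 33.63°  ✓
  (3,4): δ = 105.72°  ·
  (3,5): δ = 62.36°  ✓
  (4,5): δ = 136.63°  ·
antipodal pairs: 6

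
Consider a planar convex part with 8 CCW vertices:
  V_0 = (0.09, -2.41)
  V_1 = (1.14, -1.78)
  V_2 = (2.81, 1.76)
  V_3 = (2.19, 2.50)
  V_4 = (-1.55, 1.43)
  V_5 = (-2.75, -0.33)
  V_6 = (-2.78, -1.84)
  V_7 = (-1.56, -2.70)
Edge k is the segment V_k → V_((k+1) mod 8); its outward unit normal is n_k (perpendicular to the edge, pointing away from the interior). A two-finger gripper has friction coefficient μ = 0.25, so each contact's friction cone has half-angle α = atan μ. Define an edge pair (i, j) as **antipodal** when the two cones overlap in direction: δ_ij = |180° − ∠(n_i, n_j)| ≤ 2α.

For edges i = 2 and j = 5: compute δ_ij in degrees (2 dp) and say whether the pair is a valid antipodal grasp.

α = atan 0.25 = 14.04°;  2α = 28.07°
edge 2: e_2 = (-0.62, +0.74);  n_2 = (+0.7665, +0.6422)
edge 5: e_5 = (-0.03, -1.51);  n_5 = (-0.9998, +0.0199)
∠(n_2, n_5) = 138.90°
δ = |180° − 138.90°| = 41.10°
41.10° > 2α = 28.07°  →  invalid

δ = 41.10°, invalid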